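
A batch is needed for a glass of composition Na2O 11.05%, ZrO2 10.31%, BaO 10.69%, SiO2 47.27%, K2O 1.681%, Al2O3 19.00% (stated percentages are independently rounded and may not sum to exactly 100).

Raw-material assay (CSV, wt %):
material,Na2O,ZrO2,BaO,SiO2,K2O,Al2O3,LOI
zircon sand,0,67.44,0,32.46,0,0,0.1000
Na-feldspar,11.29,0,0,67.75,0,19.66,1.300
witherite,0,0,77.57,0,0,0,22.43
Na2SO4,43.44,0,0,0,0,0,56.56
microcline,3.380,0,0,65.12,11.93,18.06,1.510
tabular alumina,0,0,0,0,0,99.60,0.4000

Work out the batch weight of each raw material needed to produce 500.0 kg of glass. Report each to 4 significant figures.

Batch per 500.0 kg glass:
  zircon sand: 76.44 kg
  Na-feldspar: 244.5 kg
  witherite: 68.91 kg
  Na2SO4: 58.16 kg
  microcline: 70.45 kg
  tabular alumina: 34.34 kg
Total batch = 552.8 kg; LOI loss = 52.81 kg; yield = 90.45%

In-progress results appear rounded to 4 significant figures; exact precision is kept from start to finish. Every reported figure is rounded a single time — derived quantities are re-derived at full precision (totals, six oxide percentages, yield, ignition loss, net glass mass) from the weighed amounts for 500.0 kg of glass as written in question or answer.
Oxide mass targets, per 500.0 kg glass:
  Na2O: 11.05% × 500.0 = 55.25 kg
  ZrO2: 10.31% × 500.0 = 51.55 kg
  BaO: 10.69% × 500.0 = 53.45 kg
  SiO2: 47.27% × 500.0 = 236.4 kg
  K2O: 1.681% × 500.0 = 8.405 kg
  Al2O3: 19.00% × 500.0 = 95.00 kg
Balance tally, oxide-wise, given the weights on record, per the basis as stated (oxide sums agree with the targets up to rounding of the answer):
  Na2O: 244.5·0.1129 + 58.16·0.4344 + 70.45·0.03380 = 55.25 kg (target 55.25 kg)
  ZrO2: 76.44·0.6744 = 51.55 kg (target 51.55 kg)
  BaO: 68.91·0.7757 = 53.45 kg (target 53.45 kg)
  SiO2: 76.44·0.3246 + 244.5·0.6775 + 70.45·0.6512 = 236.3 kg (target 236.4 kg)
  K2O: 70.45·0.1193 = 8.405 kg (target 8.405 kg)
  Al2O3: 244.5·0.1966 + 70.45·0.1806 + 34.34·0.9960 = 94.99 kg (target 95.00 kg)
Glass-mass sanity pass: total charge less LOI = 500.0 kg (the targets, summed, come to 500.0 kg; stated basis 500.0 kg — differing by rounding only).
Batch total: Σ batch = 552.8 kg; LOI loss = Σ batch·LOI = 52.81 kg; yield: glass divided by total = 90.45%.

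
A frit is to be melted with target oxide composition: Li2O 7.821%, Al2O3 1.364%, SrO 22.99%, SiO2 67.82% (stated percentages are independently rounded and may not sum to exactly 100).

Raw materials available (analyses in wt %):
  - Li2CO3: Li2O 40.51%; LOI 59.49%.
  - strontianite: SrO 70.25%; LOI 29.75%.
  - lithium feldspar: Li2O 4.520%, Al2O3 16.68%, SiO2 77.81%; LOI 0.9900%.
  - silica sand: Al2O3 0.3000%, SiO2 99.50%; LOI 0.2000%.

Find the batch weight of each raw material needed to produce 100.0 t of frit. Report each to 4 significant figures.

Batch per 100.0 t frit:
  Li2CO3: 18.52 t
  strontianite: 32.73 t
  lithium feldspar: 7.051 t
  silica sand: 62.65 t
Total batch = 121.0 t; LOI loss = 20.95 t; yield = 82.68%

Exact precision is held from first step to last — values along the way are printed, rounded to 4 significant digits, within the worked lines. Each reported value sees exactly one rounding; derived quantities, including totals, LOI, net glass mass, the four compositions, yield, are carried starting from the weights for 100.0 t of glass in exact precision, as written in either problem or answer.
Oxide-by-oxide targets in 100.0 t frit:
  Li2O: 7.821% × 100.0 = 7.821 t
  Al2O3: 1.364% × 100.0 = 1.364 t
  SrO: 22.99% × 100.0 = 22.99 t
  SiO2: 67.82% × 100.0 = 67.82 t
Sums-versus-targets review from the weights as reported, at the basis given (every target is met by its sum up to rounding of the answer):
  Li2O: 18.52·0.4051 + 7.051·0.04520 = 7.821 t (target 7.821 t)
  Al2O3: 7.051·0.1668 + 62.65·0.003000 = 1.364 t (target 1.364 t)
  SrO: 32.73·0.7025 = 22.99 t (target 22.99 t)
  SiO2: 7.051·0.7781 + 62.65·0.9950 = 67.82 t (target 67.82 t)
Mass balance on the glass: net batch after ignition = 100.0 t (targets for the oxides total 99.99 t; with the basis standing at 100.0 t — rounding explains the deltas).
Whole-batch sum: Σ batch = 121.0 t; Σ batch·LOI gives LOI loss = 20.95 t; yield = glass ÷ total batch = 82.68%.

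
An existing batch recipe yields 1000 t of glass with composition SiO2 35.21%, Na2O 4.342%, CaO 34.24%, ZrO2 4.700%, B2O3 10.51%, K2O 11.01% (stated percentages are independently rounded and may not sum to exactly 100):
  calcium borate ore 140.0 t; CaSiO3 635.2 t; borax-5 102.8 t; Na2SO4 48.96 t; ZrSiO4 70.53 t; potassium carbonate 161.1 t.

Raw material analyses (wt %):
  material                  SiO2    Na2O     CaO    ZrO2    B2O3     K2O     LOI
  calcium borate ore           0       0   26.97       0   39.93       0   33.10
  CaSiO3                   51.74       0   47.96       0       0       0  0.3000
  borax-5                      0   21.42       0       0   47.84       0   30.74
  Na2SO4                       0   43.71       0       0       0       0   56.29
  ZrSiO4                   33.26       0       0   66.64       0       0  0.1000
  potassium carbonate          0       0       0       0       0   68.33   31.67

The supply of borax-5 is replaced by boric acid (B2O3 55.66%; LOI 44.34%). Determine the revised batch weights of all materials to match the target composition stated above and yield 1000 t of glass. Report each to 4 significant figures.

Revised batch per 1000 t glass:
  calcium borate ore: 140.0 t
  CaSiO3: 635.2 t
  boric acid: 88.36 t
  Na2SO4: 99.34 t
  ZrSiO4: 70.53 t
  potassium carbonate: 161.1 t
Total batch = 1195 t; LOI loss = 194.4 t

All internal work keeps full precision through every step; the intermediate values appear (rounded to 4 significant digits) in the working — every reported number is rounded exactly once; derived quantities, which include six oxide percentages, totals, ignition loss, the yield, net glass mass, are rebuilt in full precision, as they appear in either problem or answer, starting from the weights for 1000 t of glass.
The oxide mass targets at 1000 t glass:
  SiO2: 35.21% × 1000 = 352.1 t
  Na2O: 4.342% × 1000 = 43.42 t
  CaO: 34.24% × 1000 = 342.4 t
  ZrO2: 4.700% × 1000 = 47.00 t
  B2O3: 10.51% × 1000 = 105.1 t
  K2O: 11.01% × 1000 = 110.1 t
Verifying the oxide balance given the weights on record, versus the basis set out (target by target, the sums agree modulo rounding of the values):
  SiO2: 635.2·0.5174 + 70.53·0.3326 = 352.1 t (target 352.1 t)
  Na2O: 99.34·0.4371 = 43.42 t (target 43.42 t)
  CaO: 140.0·0.2697 + 635.2·0.4796 = 342.4 t (target 342.4 t)
  ZrO2: 70.53·0.6664 = 47.00 t (target 47.00 t)
  B2O3: 140.0·0.3993 + 88.36·0.5566 = 105.1 t (target 105.1 t)
  K2O: 161.1·0.6833 = 110.1 t (target 110.1 t)
The glass-mass cross-check: total charge less LOI = 1000 t (oxide target masses add up to 1000 t; with the basis standing at 1000 t — rounding explains the deltas).
Adding the batch up: Σ batch = 1195 t; LOI removed, Σ of batch·LOI: 194.4 t; the yield ratio, glass ÷ batch: 83.72%.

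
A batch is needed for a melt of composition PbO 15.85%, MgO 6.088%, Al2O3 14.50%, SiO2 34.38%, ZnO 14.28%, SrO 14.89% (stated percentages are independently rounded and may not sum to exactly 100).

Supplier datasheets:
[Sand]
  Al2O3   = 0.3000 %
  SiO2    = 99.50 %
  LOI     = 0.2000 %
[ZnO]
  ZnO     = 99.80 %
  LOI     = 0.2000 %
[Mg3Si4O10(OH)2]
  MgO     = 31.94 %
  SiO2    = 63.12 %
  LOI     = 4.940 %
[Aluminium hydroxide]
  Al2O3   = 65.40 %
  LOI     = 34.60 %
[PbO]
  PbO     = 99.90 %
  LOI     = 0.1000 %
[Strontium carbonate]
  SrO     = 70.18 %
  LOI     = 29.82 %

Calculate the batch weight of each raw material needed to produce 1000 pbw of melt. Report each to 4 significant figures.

Batch per 1000 pbw melt:
  Sand: 224.6 pbw
  ZnO: 143.1 pbw
  Mg3Si4O10(OH)2: 190.6 pbw
  Aluminium hydroxide: 220.7 pbw
  PbO: 158.7 pbw
  Strontium carbonate: 212.2 pbw
Total batch = 1150 pbw; LOI loss = 149.9 pbw; yield = 86.96%

Every computation keeps exact precision in every operation; values along the way are displayed (rounded to 4 significant figures) at each printed step — each reported figure takes exactly one rounding; all derived quantities, including totals, the yield, the six compositions, net glass mass, ignition loss, are rebuilt using the weight values on 1000 pbw of glass at full precision precisely as stated by problem or answer.
Per-oxide target masses for 1000 pbw melt:
  PbO: 15.85% × 1000 = 158.5 pbw
  MgO: 6.088% × 1000 = 60.88 pbw
  Al2O3: 14.50% × 1000 = 145.0 pbw
  SiO2: 34.38% × 1000 = 343.8 pbw
  ZnO: 14.28% × 1000 = 142.8 pbw
  SrO: 14.89% × 1000 = 148.9 pbw
Per-oxide balance check from the weights as reported, versus the basis set out (every target is met by its sum given rounding of the digits):
  PbO: 158.7·0.9990 = 158.5 pbw (target 158.5 pbw)
  MgO: 190.6·0.3194 = 60.88 pbw (target 60.88 pbw)
  Al2O3: 224.6·0.003000 + 220.7·0.6540 = 145.0 pbw (target 145.0 pbw)
  SiO2: 224.6·0.9950 + 190.6·0.6312 = 343.8 pbw (target 343.8 pbw)
  ZnO: 143.1·0.9980 = 142.8 pbw (target 142.8 pbw)
  SrO: 212.2·0.7018 = 148.9 pbw (target 148.9 pbw)
Glass-mass bookkeeping: Σ batch − LOI loss = 1000 pbw (oxide target masses add up to 999.9 pbw; versus the stated basis of 1000 pbw — gaps are rounding artifacts).
Summing the batch: Σ batch = 1150 pbw; LOI loss = Σ batch·LOI = 149.9 pbw; glass ÷ batch gives a yield of 86.96%.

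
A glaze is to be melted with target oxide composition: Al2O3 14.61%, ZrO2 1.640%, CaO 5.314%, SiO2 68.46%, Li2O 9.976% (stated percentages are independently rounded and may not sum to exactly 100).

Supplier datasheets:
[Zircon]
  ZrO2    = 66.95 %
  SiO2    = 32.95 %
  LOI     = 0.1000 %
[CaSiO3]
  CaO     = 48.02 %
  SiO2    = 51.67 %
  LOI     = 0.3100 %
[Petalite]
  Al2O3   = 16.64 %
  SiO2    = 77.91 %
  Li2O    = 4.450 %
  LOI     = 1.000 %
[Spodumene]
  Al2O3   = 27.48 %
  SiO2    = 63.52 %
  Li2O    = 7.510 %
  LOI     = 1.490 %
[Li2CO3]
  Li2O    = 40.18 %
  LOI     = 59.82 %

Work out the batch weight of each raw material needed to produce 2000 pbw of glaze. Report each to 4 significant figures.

Batch per 2000 pbw glaze:
  Zircon: 48.99 pbw
  CaSiO3: 221.3 pbw
  Petalite: 1428 pbw
  Spodumene: 198.6 pbw
  Li2CO3: 301.3 pbw
Total batch = 2198 pbw; LOI loss = 198.2 pbw; yield = 90.98%

Mid-chain values appear, with 4-significant-figure rounding, in the working — every computation runs at full float precision from start to finish. Exactly one rounding is applied to every reported value; the derived quantities (the totals, net glass mass, five oxide percentages, ignition loss, the yield) are computed starting from the weights for 2000 pbw of glass in full float precision, as set out in the problem or answer text.
Oxide-by-oxide targets in 2000 pbw glaze:
  Al2O3: 14.61% × 2000 = 292.2 pbw
  ZrO2: 1.640% × 2000 = 32.80 pbw
  CaO: 5.314% × 2000 = 106.3 pbw
  SiO2: 68.46% × 2000 = 1369 pbw
  Li2O: 9.976% × 2000 = 199.5 pbw
A balance pass over the oxides, using the reported weights, under the basis named above (target by target, the sums agree net of answer rounding effects):
  Al2O3: 1428·0.1664 + 198.6·0.2748 = 292.2 pbw (target 292.2 pbw)
  ZrO2: 48.99·0.6695 = 32.80 pbw (target 32.80 pbw)
  CaO: 221.3·0.4802 = 106.3 pbw (target 106.3 pbw)
  SiO2: 48.99·0.3295 + 221.3·0.5167 + 1428·0.7791 + 198.6·0.6352 = 1369 pbw (target 1369 pbw)
  Li2O: 1428·0.04450 + 198.6·0.07510 + 301.3·0.4018 = 199.5 pbw (target 199.5 pbw)
Mass balance on the glass: the batch minus its LOI: 2000 pbw (the targets, summed, come to 2000 pbw; stated basis 2000 pbw — a pure rounding effect).
Total batch = Σ batch = 2198 pbw; the LOI term Σ batch·LOI equals 198.2 pbw; glass ÷ batch gives a yield of 90.98%.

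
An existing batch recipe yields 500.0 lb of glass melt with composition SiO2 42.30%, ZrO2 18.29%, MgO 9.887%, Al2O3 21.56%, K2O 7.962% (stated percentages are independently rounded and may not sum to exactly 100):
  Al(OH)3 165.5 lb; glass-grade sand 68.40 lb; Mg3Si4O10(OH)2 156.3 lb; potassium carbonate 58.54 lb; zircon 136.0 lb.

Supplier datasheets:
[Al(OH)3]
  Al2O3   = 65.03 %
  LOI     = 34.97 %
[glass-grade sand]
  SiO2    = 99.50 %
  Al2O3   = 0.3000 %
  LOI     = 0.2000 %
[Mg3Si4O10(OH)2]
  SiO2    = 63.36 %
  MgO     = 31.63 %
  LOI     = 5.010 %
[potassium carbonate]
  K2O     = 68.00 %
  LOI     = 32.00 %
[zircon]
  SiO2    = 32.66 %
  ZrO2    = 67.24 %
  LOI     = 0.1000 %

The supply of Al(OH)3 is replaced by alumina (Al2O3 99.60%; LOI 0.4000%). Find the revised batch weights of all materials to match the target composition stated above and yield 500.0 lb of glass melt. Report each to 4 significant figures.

Revised batch per 500.0 lb glass melt:
  alumina: 108.0 lb
  glass-grade sand: 68.40 lb
  Mg3Si4O10(OH)2: 156.3 lb
  potassium carbonate: 58.54 lb
  zircon: 136.0 lb
Total batch = 527.2 lb; LOI loss = 27.27 lb

The whole derivation runs at full float precision from first step to last. The intermediate values are displayed rounded to 4 significant figures when written out. Every reported result is rounded a single time; all derived quantities (net glass mass, yield, LOI, five oxide percentages, the totals) are rebuilt from the weighed amounts for 500.0 lb of glass in full float precision, as given in either problem or answer.
The oxide mass targets at 500.0 lb glass melt:
  SiO2: 42.30% × 500.0 = 211.5 lb
  ZrO2: 18.29% × 500.0 = 91.45 lb
  MgO: 9.887% × 500.0 = 49.44 lb
  Al2O3: 21.56% × 500.0 = 107.8 lb
  K2O: 7.962% × 500.0 = 39.81 lb
Balance tally, oxide-wise, given the weights on record, per the basis as stated (sum by sum, the targets are met modulo rounding of the values):
  SiO2: 68.40·0.9950 + 156.3·0.6336 + 136.0·0.3266 = 211.5 lb (target 211.5 lb)
  ZrO2: 136.0·0.6724 = 91.45 lb (target 91.45 lb)
  MgO: 156.3·0.3163 = 49.44 lb (target 49.44 lb)
  Al2O3: 108.0·0.9960 + 68.40·0.003000 = 107.8 lb (target 107.8 lb)
  K2O: 58.54·0.6800 = 39.81 lb (target 39.81 lb)
Mass balance on the glass: whole batch net of LOI = 500.0 lb (per-oxide target masses sum to 500.0 lb; basis as stated: 500.0 lb — any gap is answer rounding).
Adding the batch up: Σ batch = 527.2 lb; LOI loss = Σ batch·LOI = 27.27 lb; yield = glass ÷ total batch = 94.83%.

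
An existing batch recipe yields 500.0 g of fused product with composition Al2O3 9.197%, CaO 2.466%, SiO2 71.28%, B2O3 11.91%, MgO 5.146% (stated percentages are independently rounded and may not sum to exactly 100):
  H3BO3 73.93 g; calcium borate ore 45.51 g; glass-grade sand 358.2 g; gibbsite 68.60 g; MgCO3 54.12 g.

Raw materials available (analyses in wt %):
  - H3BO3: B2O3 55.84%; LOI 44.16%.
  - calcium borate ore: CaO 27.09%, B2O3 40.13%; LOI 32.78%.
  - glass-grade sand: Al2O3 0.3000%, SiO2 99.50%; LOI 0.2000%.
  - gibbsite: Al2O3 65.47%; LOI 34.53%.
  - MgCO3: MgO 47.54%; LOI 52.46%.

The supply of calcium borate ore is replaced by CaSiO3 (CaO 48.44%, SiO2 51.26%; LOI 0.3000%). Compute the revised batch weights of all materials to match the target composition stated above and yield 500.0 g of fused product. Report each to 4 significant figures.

The working math maintains full float precision at all times; mid-chain values are shown rounded to 4 significant digits in the printout; every reported value is rounded exactly once — derived quantities, which include yield, the totals, LOI, five oxide percentages, glass mass, are recomputed in full precision, as quoted within problem or answer, from the weighed amounts for 500.0 g of glass.
The oxide mass targets at 500.0 g fused product:
  Al2O3: 9.197% × 500.0 = 45.98 g
  CaO: 2.466% × 500.0 = 12.33 g
  SiO2: 71.28% × 500.0 = 356.4 g
  B2O3: 11.91% × 500.0 = 59.55 g
  MgO: 5.146% × 500.0 = 25.73 g
Checking each oxide sum per the reported batch figures, on the stated basis (sums match the target masses net of answer rounding effects):
  Al2O3: 345.1·0.003000 + 68.66·0.6547 = 45.99 g (target 45.98 g)
  CaO: 25.45·0.4844 = 12.33 g (target 12.33 g)
  SiO2: 25.45·0.5126 + 345.1·0.9950 = 356.4 g (target 356.4 g)
  B2O3: 106.6·0.5584 = 59.53 g (target 59.55 g)
  MgO: 54.12·0.4754 = 25.73 g (target 25.73 g)
Glass-mass closure: whole batch net of LOI = 500.0 g (the Σ of target masses is 500.0 g; versus the stated basis of 500.0 g — any gap is answer rounding).
Adding the batch up: Σ batch = 599.9 g; loss to ignition Σ batch·LOI = 99.94 g; yield = glass ÷ total batch = 83.34%.

Revised batch per 500.0 g fused product:
  H3BO3: 106.6 g
  CaSiO3: 25.45 g
  glass-grade sand: 345.1 g
  gibbsite: 68.66 g
  MgCO3: 54.12 g
Total batch = 599.9 g; LOI loss = 99.94 g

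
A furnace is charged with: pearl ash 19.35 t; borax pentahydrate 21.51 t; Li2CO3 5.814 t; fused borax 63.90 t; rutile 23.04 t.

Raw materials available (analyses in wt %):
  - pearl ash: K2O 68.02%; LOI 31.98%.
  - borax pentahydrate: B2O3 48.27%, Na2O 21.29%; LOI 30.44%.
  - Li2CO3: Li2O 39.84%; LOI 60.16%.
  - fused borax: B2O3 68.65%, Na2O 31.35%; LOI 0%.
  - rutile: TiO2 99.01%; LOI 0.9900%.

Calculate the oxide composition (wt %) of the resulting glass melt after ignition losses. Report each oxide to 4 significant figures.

Glass mass = 117.2 t (batch 133.6 − LOI 16.46).
Composition: K2O 11.23%, B2O3 46.31%, Li2O 1.977%, Na2O 21.01%, TiO2 19.47%

All arithmetic runs at full precision at every stage; the intermediate values are printed (rounded to four significant figures) on the page; each reported figure takes exactly one rounding. Derived quantities, which include the yield, the totals, glass mass, LOI, the five compositions, are rebuilt at exact precision, as they appear in either problem or answer, from the weighed amounts on 117.2 t of glass.
What the batch supplies per oxide:
  K2O: 19.35·0.6802 = 13.16 t
  B2O3: 21.51·0.4827 + 63.90·0.6865 = 54.25 t
  Li2O: 5.814·0.3984 = 2.316 t
  Na2O: 21.51·0.2129 + 63.90·0.3135 = 24.61 t
  TiO2: 23.04·0.9901 = 22.81 t
LOI: 19.35·0.3198 + 21.51·0.3044 + 5.814·0.6016 + 23.04·0.009900 = 16.46 t
Net of LOI, the glass mass = 133.6 − 16.46 = 117.2 t (consistent with Σ oxide mass)
percent by weight: oxide/glass ×100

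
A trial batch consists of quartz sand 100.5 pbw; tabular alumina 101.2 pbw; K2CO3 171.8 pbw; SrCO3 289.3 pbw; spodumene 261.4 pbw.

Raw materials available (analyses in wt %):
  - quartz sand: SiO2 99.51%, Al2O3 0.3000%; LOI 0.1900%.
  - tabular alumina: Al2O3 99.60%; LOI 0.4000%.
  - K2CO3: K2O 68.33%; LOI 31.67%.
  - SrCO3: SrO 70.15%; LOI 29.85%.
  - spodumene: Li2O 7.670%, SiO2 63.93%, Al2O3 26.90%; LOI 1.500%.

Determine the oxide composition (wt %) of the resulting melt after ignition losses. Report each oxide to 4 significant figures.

Glass mass = 778.9 pbw (batch 924.2 − LOI 145.3).
Composition: Li2O 2.574%, SiO2 34.29%, K2O 15.07%, SrO 26.05%, Al2O3 22.01%

The working math carries full float precision throughout. Working values are printed (rounded to four significant digits) at each printed step. Every reported figure carries a single rounding. All derived quantities, including totals, the five compositions, the yield, ignition loss, net glass mass, are recomputed from the batch weights at 778.9 pbw of glass at exact precision exactly as shown in the problem or the answer.
Delivered oxide masses:
  Li2O: 261.4·0.07670 = 20.05 pbw
  SiO2: 100.5·0.9951 + 261.4·0.6393 = 267.1 pbw
  K2O: 171.8·0.6833 = 117.4 pbw
  SrO: 289.3·0.7015 = 202.9 pbw
  Al2O3: 100.5·0.003000 + 101.2·0.9960 + 261.4·0.2690 = 171.4 pbw
LOI: 100.5·0.001900 + 101.2·0.004000 + 171.8·0.3167 + 289.3·0.2985 + 261.4·0.01500 = 145.3 pbw
Resulting glass, batch − LOI: 924.2 − 145.3 = 778.9 pbw (the oxide masses sum to this)
each oxide over glass, ×100, is wt %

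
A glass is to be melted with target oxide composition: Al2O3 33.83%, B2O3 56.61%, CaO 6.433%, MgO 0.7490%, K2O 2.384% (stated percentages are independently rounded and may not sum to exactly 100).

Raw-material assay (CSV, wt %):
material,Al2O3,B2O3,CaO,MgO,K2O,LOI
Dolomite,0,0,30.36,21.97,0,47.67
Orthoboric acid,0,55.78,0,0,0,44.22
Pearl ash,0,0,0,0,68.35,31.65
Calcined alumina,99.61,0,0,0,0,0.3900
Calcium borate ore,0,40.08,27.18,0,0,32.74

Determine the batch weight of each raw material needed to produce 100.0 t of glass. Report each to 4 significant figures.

Mid-chain values are displayed rounded to 4 significant figures across the worked steps. All arithmetic keeps full precision end to end; exactly one rounding goes into each reported number; the derived quantities, which include net glass mass, ignition loss, totals, five oxide percentages, yield, are re-derived in full float precision, as they appear in either problem or answer, using the weight values at 100.0 t of glass.
Oxide mass targets, per 100.0 t glass:
  Al2O3: 33.83% × 100.0 = 33.83 t
  B2O3: 56.61% × 100.0 = 56.61 t
  CaO: 6.433% × 100.0 = 6.433 t
  MgO: 0.7490% × 100.0 = 0.7490 t
  K2O: 2.384% × 100.0 = 2.384 t
A balance pass over the oxides, from the weights as reported, at the basis given (each sum matches its target mass exact up to rounding of places):
  Al2O3: 33.96·0.9961 = 33.83 t (target 33.83 t)
  B2O3: 87.22·0.5578 + 19.86·0.4008 = 56.61 t (target 56.61 t)
  CaO: 3.409·0.3036 + 19.86·0.2718 = 6.433 t (target 6.433 t)
  MgO: 3.409·0.2197 = 0.7490 t (target 0.7490 t)
  K2O: 3.488·0.6835 = 2.384 t (target 2.384 t)
Glass-mass sanity pass: Σ batch − LOI loss = 100.0 t (the targets, summed, come to 100.0 t; basis as stated: 100.0 t — rounding explains the deltas).
Summing the batch: Σ batch = 147.9 t; LOI loss = Σ batch·LOI = 47.93 t; glass ÷ batch gives a yield of 67.60%.

Batch per 100.0 t glass:
  Dolomite: 3.409 t
  Orthoboric acid: 87.22 t
  Pearl ash: 3.488 t
  Calcined alumina: 33.96 t
  Calcium borate ore: 19.86 t
Total batch = 147.9 t; LOI loss = 47.93 t; yield = 67.60%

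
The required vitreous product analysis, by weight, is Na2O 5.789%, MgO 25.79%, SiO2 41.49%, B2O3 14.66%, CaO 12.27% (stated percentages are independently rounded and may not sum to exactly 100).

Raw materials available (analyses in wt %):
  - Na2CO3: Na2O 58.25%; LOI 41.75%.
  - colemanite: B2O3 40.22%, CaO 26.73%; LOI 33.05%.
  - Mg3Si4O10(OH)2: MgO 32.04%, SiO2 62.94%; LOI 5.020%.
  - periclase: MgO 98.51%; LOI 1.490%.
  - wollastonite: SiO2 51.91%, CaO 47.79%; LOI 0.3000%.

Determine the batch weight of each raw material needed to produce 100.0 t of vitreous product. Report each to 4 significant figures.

Intermediates are printed (rounded to four significant figures) in the printout — every computation holds exact precision from start to finish — a single rounding completes each reported number; the derived quantities are carried starting from the weights at 100.0 t of glass in full precision (glass mass, yield, five oxide percentages, totals, ignition loss) as set out in problem or answer.
Target masses of each oxide per 100.0 t vitreous product:
  Na2O: 5.789% × 100.0 = 5.789 t
  MgO: 25.79% × 100.0 = 25.79 t
  SiO2: 41.49% × 100.0 = 41.49 t
  B2O3: 14.66% × 100.0 = 14.66 t
  CaO: 12.27% × 100.0 = 12.27 t
Verifying the oxide balance working from each reported weight, versus the basis set out (sum by sum, the targets are met given rounding of the digits):
  Na2O: 9.938·0.5825 = 5.789 t (target 5.789 t)
  MgO: 61.56·0.3204 + 6.158·0.9851 = 25.79 t (target 25.79 t)
  SiO2: 61.56·0.6294 + 5.288·0.5191 = 41.49 t (target 41.49 t)
  B2O3: 36.45·0.4022 = 14.66 t (target 14.66 t)
  CaO: 36.45·0.2673 + 5.288·0.4779 = 12.27 t (target 12.27 t)
The glass-mass cross-check: whole batch net of LOI = 100.0 t (targets for the oxides total 100.0 t; versus the stated basis of 100.0 t — a pure rounding effect).
Adding the batch up: Σ batch = 119.4 t; loss to ignition Σ batch·LOI = 19.39 t; yield: glass divided by total = 83.76%.

Batch per 100.0 t vitreous product:
  Na2CO3: 9.938 t
  colemanite: 36.45 t
  Mg3Si4O10(OH)2: 61.56 t
  periclase: 6.158 t
  wollastonite: 5.288 t
Total batch = 119.4 t; LOI loss = 19.39 t; yield = 83.76%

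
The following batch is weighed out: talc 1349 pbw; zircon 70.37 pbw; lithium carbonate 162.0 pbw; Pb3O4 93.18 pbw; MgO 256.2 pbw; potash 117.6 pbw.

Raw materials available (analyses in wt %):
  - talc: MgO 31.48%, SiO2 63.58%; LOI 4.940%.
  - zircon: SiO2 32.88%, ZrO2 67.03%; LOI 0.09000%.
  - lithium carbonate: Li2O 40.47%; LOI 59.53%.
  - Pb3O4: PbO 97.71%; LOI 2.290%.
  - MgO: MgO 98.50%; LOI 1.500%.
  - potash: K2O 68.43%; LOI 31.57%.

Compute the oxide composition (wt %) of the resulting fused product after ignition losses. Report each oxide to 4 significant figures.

The working math runs at full float precision at every stage. Rounding to 4 significant digits applies to each in-between result as displayed; exactly one rounding goes into every reported result — derived quantities, which include the six compositions, glass mass, LOI, totals, yield, are re-derived in exact precision, precisely as stated by the question or the answer, starting from the weights at 1842 pbw of glass.
Mass of each oxide from the mix:
  PbO: 93.18·0.9771 = 91.05 pbw
  Li2O: 162.0·0.4047 = 65.56 pbw
  MgO: 1349·0.3148 + 256.2·0.9850 = 677.0 pbw
  SiO2: 1349·0.6358 + 70.37·0.3288 = 880.8 pbw
  K2O: 117.6·0.6843 = 80.47 pbw
  ZrO2: 70.37·0.6703 = 47.17 pbw
LOI: 1349·0.04940 + 70.37·9.000e-04 + 162.0·0.5953 + 93.18·0.02290 + 256.2·0.01500 + 117.6·0.3157 = 206.2 pbw
The glass mass, total less LOI, = 2048 − 206.2 = 1842 pbw (equal to the oxide-mass sum)
wt % = 100 × oxide mass / glass mass

Glass mass = 1842 pbw (batch 2048 − LOI 206.2).
Composition: PbO 4.943%, Li2O 3.559%, MgO 36.75%, SiO2 47.82%, K2O 4.369%, ZrO2 2.561%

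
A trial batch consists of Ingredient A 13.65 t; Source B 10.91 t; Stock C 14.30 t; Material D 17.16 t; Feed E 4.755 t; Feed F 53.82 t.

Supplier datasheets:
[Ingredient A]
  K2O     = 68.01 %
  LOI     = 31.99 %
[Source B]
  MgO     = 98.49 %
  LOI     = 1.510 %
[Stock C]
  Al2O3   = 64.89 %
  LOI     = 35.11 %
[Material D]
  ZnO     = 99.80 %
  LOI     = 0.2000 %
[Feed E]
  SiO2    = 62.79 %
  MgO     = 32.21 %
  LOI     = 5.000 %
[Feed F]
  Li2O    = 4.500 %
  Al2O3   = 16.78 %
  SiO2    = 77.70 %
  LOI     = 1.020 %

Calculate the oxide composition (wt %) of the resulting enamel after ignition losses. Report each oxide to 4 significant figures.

All arithmetic keeps exact precision through the solve. Mid-chain values are shown, rounded to 4 significant digits, in the printout; every reported figure receives exactly one rounding; derived quantities, which include six oxide percentages, glass mass, ignition loss, the yield, totals, are carried at exact precision, precisely as stated by question or answer, from the batch weights for 104.2 t of glass.
Per-oxide mass from batch:
  Li2O: 53.82·0.04500 = 2.422 t
  K2O: 13.65·0.6801 = 9.283 t
  ZnO: 17.16·0.9980 = 17.13 t
  Al2O3: 14.30·0.6489 + 53.82·0.1678 = 18.31 t
  SiO2: 4.755·0.6279 + 53.82·0.7770 = 44.80 t
  MgO: 10.91·0.9849 + 4.755·0.3221 = 12.28 t
LOI: 13.65·0.3199 + 10.91·0.01510 + 14.30·0.3511 + 17.16·0.002000 + 4.755·0.05000 + 53.82·0.01020 = 10.37 t
Net of LOI, the glass mass = 114.6 − 10.37 = 104.2 t (= Σ oxide masses)
percent by weight: oxide/glass ×100

Glass mass = 104.2 t (batch 114.6 − LOI 10.37).
Composition: Li2O 2.324%, K2O 8.907%, ZnO 16.43%, Al2O3 17.57%, SiO2 42.99%, MgO 11.78%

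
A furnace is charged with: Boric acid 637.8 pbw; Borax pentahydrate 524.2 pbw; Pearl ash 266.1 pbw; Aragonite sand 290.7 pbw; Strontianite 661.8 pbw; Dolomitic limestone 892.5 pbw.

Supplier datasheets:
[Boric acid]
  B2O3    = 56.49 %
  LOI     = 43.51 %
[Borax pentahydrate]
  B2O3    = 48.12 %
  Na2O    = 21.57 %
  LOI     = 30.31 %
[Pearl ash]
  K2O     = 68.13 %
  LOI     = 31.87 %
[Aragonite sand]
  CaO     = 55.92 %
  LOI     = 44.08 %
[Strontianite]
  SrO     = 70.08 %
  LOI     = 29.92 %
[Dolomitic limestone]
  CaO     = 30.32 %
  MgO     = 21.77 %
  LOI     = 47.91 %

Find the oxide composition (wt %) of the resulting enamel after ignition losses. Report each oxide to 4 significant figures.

All internal work carries full precision at each step; values along the way are displayed (rounded to 4 significant digits) in the printout. Every reported figure receives exactly one rounding — derived quantities are carried at full precision (the six compositions, totals, the yield, ignition loss, glass mass) using the weight values on 1998 pbw of glass, exactly as printed in either problem or answer.
Mass of each oxide from the mix:
  SrO: 661.8·0.7008 = 463.8 pbw
  CaO: 290.7·0.5592 + 892.5·0.3032 = 433.2 pbw
  B2O3: 637.8·0.5649 + 524.2·0.4812 = 612.5 pbw
  K2O: 266.1·0.6813 = 181.3 pbw
  MgO: 892.5·0.2177 = 194.3 pbw
  Na2O: 524.2·0.2157 = 113.1 pbw
LOI: 637.8·0.4351 + 524.2·0.3031 + 266.1·0.3187 + 290.7·0.4408 + 661.8·0.2992 + 892.5·0.4791 = 1275 pbw
Net of LOI, the glass mass = 3273 − 1275 = 1998 pbw (matching Σ of the oxides)
each wt % is 100 × oxide ÷ glass

Glass mass = 1998 pbw (batch 3273 − LOI 1275).
Composition: SrO 23.21%, CaO 21.68%, B2O3 30.66%, K2O 9.073%, MgO 9.724%, Na2O 5.659%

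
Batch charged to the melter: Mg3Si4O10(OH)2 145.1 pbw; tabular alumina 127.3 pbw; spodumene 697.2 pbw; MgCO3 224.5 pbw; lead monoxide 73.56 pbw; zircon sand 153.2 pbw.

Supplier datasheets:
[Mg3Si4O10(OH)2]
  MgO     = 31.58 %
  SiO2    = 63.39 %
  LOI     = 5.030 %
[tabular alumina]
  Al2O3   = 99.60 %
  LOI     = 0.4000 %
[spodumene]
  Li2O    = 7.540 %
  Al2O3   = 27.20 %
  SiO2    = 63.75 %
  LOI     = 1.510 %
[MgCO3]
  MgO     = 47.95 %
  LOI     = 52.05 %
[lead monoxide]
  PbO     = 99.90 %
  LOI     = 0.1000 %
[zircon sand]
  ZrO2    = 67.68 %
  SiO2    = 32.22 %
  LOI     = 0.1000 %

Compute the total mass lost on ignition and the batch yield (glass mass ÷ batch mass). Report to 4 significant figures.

LOI loss = 135.4 pbw; glass = 1285 pbw; yield = 90.47%

Every computation maintains full float precision from start to finish. Working values are printed, rounded to four significant figures, in the printout — each reported result takes just one rounding — the derived quantities are re-derived from the weighed amounts for 1285 pbw of glass in exact precision (the yield, glass mass, ignition loss, totals, the six compositions), exactly as shown in problem or answer.
LOI of each material in turn:
  Mg3Si4O10(OH)2: 145.1 × 0.05030 = 7.299 pbw
  tabular alumina: 127.3 × 0.004000 = 0.5092 pbw
  spodumene: 697.2 × 0.01510 = 10.53 pbw
  MgCO3: 224.5 × 0.5205 = 116.9 pbw
  lead monoxide: 73.56 × 0.001000 = 0.07356 pbw
  zircon sand: 153.2 × 0.001000 = 0.1532 pbw
Total LOI = 135.4 pbw
Glass = batch − LOI = 1421 − 135.4 = 1285 pbw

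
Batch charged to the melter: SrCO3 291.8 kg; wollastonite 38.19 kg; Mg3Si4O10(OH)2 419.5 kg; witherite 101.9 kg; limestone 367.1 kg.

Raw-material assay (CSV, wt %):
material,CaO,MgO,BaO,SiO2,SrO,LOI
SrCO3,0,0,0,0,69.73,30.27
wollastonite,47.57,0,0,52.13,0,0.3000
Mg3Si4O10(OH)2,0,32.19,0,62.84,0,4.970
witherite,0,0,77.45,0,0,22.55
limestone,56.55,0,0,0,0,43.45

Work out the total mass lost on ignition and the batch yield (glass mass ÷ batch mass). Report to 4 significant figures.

LOI loss = 291.8 kg; glass = 926.7 kg; yield = 76.05%

All internal work carries exact precision throughout — the intermediate values are shown, rounded to four significant figures, on the page — exactly one rounding lands on each reported result — the derived quantities, including five oxide percentages, glass mass, ignition loss, totals, the yield, are rebuilt starting from the weights on 926.7 kg of glass at full float precision, as they appear in the question or the answer.
LOI of each material in turn:
  SrCO3: 291.8 × 0.3027 = 88.33 kg
  wollastonite: 38.19 × 0.003000 = 0.1146 kg
  Mg3Si4O10(OH)2: 419.5 × 0.04970 = 20.85 kg
  witherite: 101.9 × 0.2255 = 22.98 kg
  limestone: 367.1 × 0.4345 = 159.5 kg
Total LOI = 291.8 kg
Glass = batch − LOI = 1218 − 291.8 = 926.7 kg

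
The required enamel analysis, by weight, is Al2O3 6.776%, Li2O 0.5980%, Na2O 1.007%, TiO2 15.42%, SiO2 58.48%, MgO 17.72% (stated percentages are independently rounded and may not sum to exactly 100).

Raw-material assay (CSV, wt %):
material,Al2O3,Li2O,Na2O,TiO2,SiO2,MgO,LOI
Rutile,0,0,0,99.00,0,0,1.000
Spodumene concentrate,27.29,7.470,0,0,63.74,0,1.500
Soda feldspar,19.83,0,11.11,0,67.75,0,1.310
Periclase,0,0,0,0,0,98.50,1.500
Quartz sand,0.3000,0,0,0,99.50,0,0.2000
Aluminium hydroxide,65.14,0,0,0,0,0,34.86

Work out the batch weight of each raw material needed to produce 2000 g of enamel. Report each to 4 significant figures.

Batch per 2000 g enamel:
  Rutile: 311.5 g
  Spodumene concentrate: 160.1 g
  Soda feldspar: 181.3 g
  Periclase: 359.8 g
  Quartz sand: 949.5 g
  Aluminium hydroxide: 81.41 g
Total batch = 2044 g; LOI loss = 43.57 g; yield = 97.87%

Intermediates are displayed rounded off to 4 significant figures in the printout; exact precision is maintained in every operation — a single rounding produces each reported value; derived quantities (the totals, net glass mass, the yield, ignition loss, six oxide percentages) are carried from the weighed amounts for 2000 g of glass at full precision, as given in the problem or the answer.
Oxide mass targets, per 2000 g enamel:
  Al2O3: 6.776% × 2000 = 135.5 g
  Li2O: 0.5980% × 2000 = 11.96 g
  Na2O: 1.007% × 2000 = 20.14 g
  TiO2: 15.42% × 2000 = 308.4 g
  SiO2: 58.48% × 2000 = 1170 g
  MgO: 17.72% × 2000 = 354.4 g
Sums-versus-targets review from the weights as reported, at the basis given (summed amounts equal target values inside rounding margins):
  Al2O3: 160.1·0.2729 + 181.3·0.1983 + 949.5·0.003000 + 81.41·0.6514 = 135.5 g (target 135.5 g)
  Li2O: 160.1·0.07470 = 11.96 g (target 11.96 g)
  Na2O: 181.3·0.1111 = 20.14 g (target 20.14 g)
  TiO2: 311.5·0.9900 = 308.4 g (target 308.4 g)
  SiO2: 160.1·0.6374 + 181.3·0.6775 + 949.5·0.9950 = 1170 g (target 1170 g)
  MgO: 359.8·0.9850 = 354.4 g (target 354.4 g)
Glass-mass closure: total charge less LOI = 2000 g (the Σ of target masses is 2000 g; versus the stated basis of 2000 g — any gap is answer rounding).
Adding the batch up: Σ batch = 2044 g; LOI removed, Σ of batch·LOI: 43.57 g; yield, glass over the total, = 97.87%.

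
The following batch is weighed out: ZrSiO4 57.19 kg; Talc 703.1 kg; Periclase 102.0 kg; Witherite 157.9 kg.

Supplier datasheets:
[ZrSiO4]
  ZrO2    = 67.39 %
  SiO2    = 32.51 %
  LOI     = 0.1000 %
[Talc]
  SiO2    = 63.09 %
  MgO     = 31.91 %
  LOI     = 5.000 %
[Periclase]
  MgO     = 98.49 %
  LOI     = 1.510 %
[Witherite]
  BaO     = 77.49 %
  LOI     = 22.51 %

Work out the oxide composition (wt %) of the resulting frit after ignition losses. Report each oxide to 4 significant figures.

Glass mass = 947.9 kg (batch 1020 − LOI 72.30).
Composition: ZrO2 4.066%, SiO2 48.76%, BaO 12.91%, MgO 34.27%

All arithmetic holds full float precision from first step to last. The intermediate values are printed, rounded to four significant figures, when written out. Every reported value takes just one rounding — all derived quantities, which include the totals, ignition loss, the yield, net glass mass, four oxide percentages, are re-derived in full precision, precisely as stated by the problem or answer text, from the weighed amounts on 947.9 kg of glass.
Oxide-by-oxide delivered mass:
  ZrO2: 57.19·0.6739 = 38.54 kg
  SiO2: 57.19·0.3251 + 703.1·0.6309 = 462.2 kg
  BaO: 157.9·0.7749 = 122.4 kg
  MgO: 703.1·0.3191 + 102.0·0.9849 = 324.8 kg
LOI: 57.19·0.001000 + 703.1·0.05000 + 102.0·0.01510 + 157.9·0.2251 = 72.30 kg
Resulting glass, batch − LOI: 1020 − 72.30 = 947.9 kg (= Σ oxide masses)
each oxide over glass, ×100, is wt %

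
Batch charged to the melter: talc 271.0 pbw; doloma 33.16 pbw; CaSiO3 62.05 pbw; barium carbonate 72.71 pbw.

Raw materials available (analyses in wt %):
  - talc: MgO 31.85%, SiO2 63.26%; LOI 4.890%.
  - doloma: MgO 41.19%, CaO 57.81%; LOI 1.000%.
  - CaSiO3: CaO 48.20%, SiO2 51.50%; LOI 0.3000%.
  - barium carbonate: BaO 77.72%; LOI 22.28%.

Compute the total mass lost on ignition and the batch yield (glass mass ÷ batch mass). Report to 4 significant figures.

LOI loss = 29.97 pbw; glass = 409.0 pbw; yield = 93.17%

The working math holds full precision in every operation. Values along the way appear rounded off to 4 significant digits at each printed step; a single rounding yields every reported figure — derived quantities are recomputed in full float precision (ignition loss, the totals, the yield, glass mass, four oxide percentages) from the batch weights on 409.0 pbw of glass precisely as stated by either problem or answer.
Material-by-material LOI:
  talc: 271.0 × 0.04890 = 13.25 pbw
  doloma: 33.16 × 0.01000 = 0.3316 pbw
  CaSiO3: 62.05 × 0.003000 = 0.1861 pbw
  barium carbonate: 72.71 × 0.2228 = 16.20 pbw
Total LOI = 29.97 pbw
Glass = batch − LOI = 438.9 − 29.97 = 409.0 pbw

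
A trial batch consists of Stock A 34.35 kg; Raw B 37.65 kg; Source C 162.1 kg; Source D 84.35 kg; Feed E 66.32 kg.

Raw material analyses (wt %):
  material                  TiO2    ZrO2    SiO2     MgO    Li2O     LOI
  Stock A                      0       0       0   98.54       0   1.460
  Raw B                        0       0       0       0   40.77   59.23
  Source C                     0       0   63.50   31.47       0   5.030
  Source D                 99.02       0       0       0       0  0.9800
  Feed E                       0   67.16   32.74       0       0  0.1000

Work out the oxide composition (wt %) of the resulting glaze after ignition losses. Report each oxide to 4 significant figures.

The working math maintains exact precision through every step; values along the way are displayed with 4-significant-digit rounding within the worked lines — a single rounding finalizes every reported figure; the derived quantities are carried from the batch weights per 352.9 kg of glass at exact precision (LOI, the five compositions, totals, net glass mass, yield) as they appear in question or answer.
Oxide-by-oxide delivered mass:
  TiO2: 84.35·0.9902 = 83.52 kg
  ZrO2: 66.32·0.6716 = 44.54 kg
  SiO2: 162.1·0.6350 + 66.32·0.3274 = 124.6 kg
  MgO: 34.35·0.9854 + 162.1·0.3147 = 84.86 kg
  Li2O: 37.65·0.4077 = 15.35 kg
LOI: 34.35·0.01460 + 37.65·0.5923 + 162.1·0.05030 + 84.35·0.009800 + 66.32·0.001000 = 31.85 kg
Net of LOI, the glass mass = 384.8 − 31.85 = 352.9 kg (equal to the oxide-mass sum)
wt % = 100 × oxide mass / glass mass

Glass mass = 352.9 kg (batch 384.8 − LOI 31.85).
Composition: TiO2 23.67%, ZrO2 12.62%, SiO2 35.32%, MgO 24.05%, Li2O 4.349%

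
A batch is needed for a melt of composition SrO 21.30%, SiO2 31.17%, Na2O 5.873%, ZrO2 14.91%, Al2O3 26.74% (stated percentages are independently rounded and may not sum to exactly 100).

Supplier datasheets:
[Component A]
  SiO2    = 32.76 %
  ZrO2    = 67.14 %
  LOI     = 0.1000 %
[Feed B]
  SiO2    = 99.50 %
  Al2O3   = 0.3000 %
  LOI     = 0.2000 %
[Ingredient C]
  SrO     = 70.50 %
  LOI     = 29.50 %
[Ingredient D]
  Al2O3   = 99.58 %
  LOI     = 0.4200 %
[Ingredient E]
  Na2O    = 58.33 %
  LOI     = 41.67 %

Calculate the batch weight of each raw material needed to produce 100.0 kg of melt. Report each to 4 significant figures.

Batch per 100.0 kg melt:
  Component A: 22.21 kg
  Feed B: 24.01 kg
  Ingredient C: 30.21 kg
  Ingredient D: 26.78 kg
  Ingredient E: 10.07 kg
Total batch = 113.3 kg; LOI loss = 13.29 kg; yield = 88.27%

The intermediate values are displayed, with 4-significant-figure rounding, in the printout. Every computation carries full float precision from start to finish. Each reported result is rounded only once — the derived quantities (yield, glass mass, LOI, the totals, the five compositions) are recomputed from the batch weights for 100.0 kg of glass in full precision precisely as stated by question or answer.
Oxide-by-oxide targets in 100.0 kg melt:
  SrO: 21.30% × 100.0 = 21.30 kg
  SiO2: 31.17% × 100.0 = 31.17 kg
  Na2O: 5.873% × 100.0 = 5.873 kg
  ZrO2: 14.91% × 100.0 = 14.91 kg
  Al2O3: 26.74% × 100.0 = 26.74 kg
Per-oxide balance check from the weights as reported, versus the basis set out (summed amounts equal target values within answer rounding):
  SrO: 30.21·0.7050 = 21.30 kg (target 21.30 kg)
  SiO2: 22.21·0.3276 + 24.01·0.9950 = 31.17 kg (target 31.17 kg)
  Na2O: 10.07·0.5833 = 5.874 kg (target 5.873 kg)
  ZrO2: 22.21·0.6714 = 14.91 kg (target 14.91 kg)
  Al2O3: 24.01·0.003000 + 26.78·0.9958 = 26.74 kg (target 26.74 kg)
Auditing the glass mass value: batch total minus LOI = 99.99 kg (summing oxide targets gives 99.99 kg; stated basis 100.0 kg — any gap is answer rounding).
Summing the batch: Σ batch = 113.3 kg; ignition loss, Σ(batch × LOI) = 13.29 kg; glass ÷ batch gives a yield of 88.27%.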